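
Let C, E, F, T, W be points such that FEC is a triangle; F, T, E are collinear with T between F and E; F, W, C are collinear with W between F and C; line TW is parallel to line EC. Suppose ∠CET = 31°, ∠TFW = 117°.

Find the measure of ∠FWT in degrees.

1. ∠CEF = 31°  [T on ray EF]
2. ∠CFE = 117°  [T on FE, W on FC]
3. ∠ECF = 32°  [△FEC]
4. ∠FWT = 32°  [TW∥EC, corresponding at W]

∠FWT = 32°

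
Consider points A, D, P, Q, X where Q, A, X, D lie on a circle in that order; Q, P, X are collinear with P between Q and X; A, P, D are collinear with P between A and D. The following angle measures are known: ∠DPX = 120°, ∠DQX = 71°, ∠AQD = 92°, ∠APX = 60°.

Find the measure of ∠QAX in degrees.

1. ∠APQ = 120°  [vertical angles at P]
2. ∠DPQ = 60°  [linear pair at P on QX]
3. ∠DAX = 71°  [same arc XD]
4. ∠ADQ = 49°  [△QPD]
5. ∠DAQ = 39°  [△QAD]
6. ∠AXQ = 49°  [△APX]
7. ∠AQX = 21°  [△QPA]
8. ∠QAX = 110°  [△QAX]

∠QAX = 110°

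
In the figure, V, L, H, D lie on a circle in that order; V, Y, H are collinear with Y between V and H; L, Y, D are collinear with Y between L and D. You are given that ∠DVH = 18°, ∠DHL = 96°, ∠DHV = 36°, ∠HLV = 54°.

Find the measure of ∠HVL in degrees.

1. ∠DLH = 18°  [same arc HD]
2. ∠HDL = 66°  [△LHD]
3. ∠HVL = 66°  [same arc LH]

∠HVL = 66°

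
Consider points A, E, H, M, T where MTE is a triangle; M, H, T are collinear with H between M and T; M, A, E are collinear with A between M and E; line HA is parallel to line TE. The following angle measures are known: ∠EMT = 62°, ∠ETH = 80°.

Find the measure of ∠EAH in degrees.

∠EAH = 142°

1. ∠ETM = 80°  [H on ray TM]
2. ∠MET = 38°  [△MTE]
3. ∠HAM = 38°  [HA∥TE, corresponding at A]
4. ∠EAH = 142°  [linear pair at A on ME]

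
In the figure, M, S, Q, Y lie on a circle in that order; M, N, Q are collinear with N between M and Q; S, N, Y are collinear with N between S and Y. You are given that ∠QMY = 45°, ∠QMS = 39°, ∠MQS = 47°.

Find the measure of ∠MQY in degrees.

1. ∠MSQ = 94°  [△MSQ]
2. ∠MYQ = 86°  [cyclic MSQY, opposite ∠S+∠Y]
3. ∠MQY = 49°  [△MQY]

∠MQY = 49°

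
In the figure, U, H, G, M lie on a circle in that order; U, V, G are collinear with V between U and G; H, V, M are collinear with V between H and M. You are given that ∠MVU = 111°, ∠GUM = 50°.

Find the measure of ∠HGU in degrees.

∠HGU = 19°

1. ∠GVH = 111°  [vertical angles at V]
2. ∠GHM = 50°  [same arc GM]
3. ∠HGU = 19°  [△HVG]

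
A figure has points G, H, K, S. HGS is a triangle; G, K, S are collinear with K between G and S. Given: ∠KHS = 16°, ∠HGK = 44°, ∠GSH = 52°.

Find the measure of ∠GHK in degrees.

∠GHK = 68°

1. ∠HSK = 52°  [K on ray SG]
2. ∠HKS = 112°  [△HKS]
3. ∠GKH = 68°  [linear pair at K on GS]
4. ∠GHK = 68°  [△HGK]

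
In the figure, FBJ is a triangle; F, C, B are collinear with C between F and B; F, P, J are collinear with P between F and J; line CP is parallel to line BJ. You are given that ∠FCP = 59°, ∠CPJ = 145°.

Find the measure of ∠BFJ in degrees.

∠BFJ = 86°

1. ∠CPF = 35°  [linear pair at P on FJ]
2. ∠CFP = 86°  [△FCP]
3. ∠BFJ = 86°  [C on FB, P on FJ]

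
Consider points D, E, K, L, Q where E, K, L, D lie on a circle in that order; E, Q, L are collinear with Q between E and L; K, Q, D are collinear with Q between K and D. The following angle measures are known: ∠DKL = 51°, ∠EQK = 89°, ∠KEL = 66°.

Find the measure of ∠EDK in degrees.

∠EDK = 38°

1. ∠DEL = 51°  [same arc LD]
2. ∠DQL = 89°  [vertical angles at Q]
3. ∠DQE = 91°  [linear pair at Q on EL]
4. ∠EDK = 38°  [△EQD]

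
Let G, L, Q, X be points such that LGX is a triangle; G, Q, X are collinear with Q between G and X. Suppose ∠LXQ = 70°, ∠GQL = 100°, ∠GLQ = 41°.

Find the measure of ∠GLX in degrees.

1. ∠GXL = 70°  [Q on ray XG]
2. ∠LGQ = 39°  [△LGQ]
3. ∠LGX = 39°  [Q on ray GX]
4. ∠GLX = 71°  [△LGX]

∠GLX = 71°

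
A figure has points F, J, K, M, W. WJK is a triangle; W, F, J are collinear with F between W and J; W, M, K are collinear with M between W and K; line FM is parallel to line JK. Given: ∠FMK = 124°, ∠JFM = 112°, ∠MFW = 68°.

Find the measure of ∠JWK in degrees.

1. ∠FMW = 56°  [linear pair at M on WK]
2. ∠FWM = 56°  [△WFM]
3. ∠JWK = 56°  [F on WJ, M on WK]

∠JWK = 56°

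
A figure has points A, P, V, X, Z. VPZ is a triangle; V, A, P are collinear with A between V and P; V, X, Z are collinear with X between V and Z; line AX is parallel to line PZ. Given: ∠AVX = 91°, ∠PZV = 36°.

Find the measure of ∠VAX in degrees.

1. ∠PVZ = 91°  [A on VP, X on VZ]
2. ∠VPZ = 53°  [△VPZ]
3. ∠VAX = 53°  [AX∥PZ, corresponding at A]

∠VAX = 53°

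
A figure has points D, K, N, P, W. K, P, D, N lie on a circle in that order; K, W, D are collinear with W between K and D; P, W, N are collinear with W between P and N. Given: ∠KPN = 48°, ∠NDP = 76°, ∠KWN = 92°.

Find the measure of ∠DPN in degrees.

∠DPN = 60°

1. ∠KDN = 48°  [same arc KN]
2. ∠DWN = 88°  [linear pair at W on KD]
3. ∠DNP = 44°  [△DWN]
4. ∠DPN = 60°  [△PDN]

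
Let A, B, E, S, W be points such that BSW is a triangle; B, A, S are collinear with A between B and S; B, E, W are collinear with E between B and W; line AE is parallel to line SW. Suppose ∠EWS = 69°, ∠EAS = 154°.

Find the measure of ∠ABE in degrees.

∠ABE = 85°

1. ∠BWS = 69°  [E on ray WB]
2. ∠BAE = 26°  [linear pair at A on BS]
3. ∠AEB = 69°  [AE∥SW, corresponding at E]
4. ∠ABE = 85°  [△BAE]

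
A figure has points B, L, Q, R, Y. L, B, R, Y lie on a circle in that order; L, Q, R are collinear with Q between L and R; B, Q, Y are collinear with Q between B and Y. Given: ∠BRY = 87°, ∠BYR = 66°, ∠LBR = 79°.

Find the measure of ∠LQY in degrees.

∠LQY = 118°

1. ∠RBY = 27°  [△BRY]
2. ∠BLR = 66°  [same arc BR]
3. ∠BRL = 35°  [△LBR]
4. ∠RLY = 27°  [same arc RY]
5. ∠BYL = 35°  [same arc LB]
6. ∠LQY = 118°  [△LQY]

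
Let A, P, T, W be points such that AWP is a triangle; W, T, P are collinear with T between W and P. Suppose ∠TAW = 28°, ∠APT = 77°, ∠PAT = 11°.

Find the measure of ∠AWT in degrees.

1. ∠ATP = 92°  [△ATP]
2. ∠ATW = 88°  [linear pair at T on WP]
3. ∠AWT = 64°  [△AWT]

∠AWT = 64°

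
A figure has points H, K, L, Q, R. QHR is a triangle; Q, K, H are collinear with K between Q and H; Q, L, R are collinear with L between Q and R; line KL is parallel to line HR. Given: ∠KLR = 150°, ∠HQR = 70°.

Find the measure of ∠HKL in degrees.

1. ∠KLQ = 30°  [linear pair at L on QR]
2. ∠KQL = 70°  [K on QH, L on QR]
3. ∠LKQ = 80°  [△QKL]
4. ∠HKL = 100°  [linear pair at K on QH]

∠HKL = 100°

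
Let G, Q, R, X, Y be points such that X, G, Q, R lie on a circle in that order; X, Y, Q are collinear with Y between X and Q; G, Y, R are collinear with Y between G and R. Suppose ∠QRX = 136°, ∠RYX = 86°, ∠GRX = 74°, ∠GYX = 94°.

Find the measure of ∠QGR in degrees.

∠QGR = 20°

1. ∠GYQ = 86°  [vertical angles at Y]
2. ∠GQX = 74°  [same arc XG]
3. ∠QGR = 20°  [△GYQ]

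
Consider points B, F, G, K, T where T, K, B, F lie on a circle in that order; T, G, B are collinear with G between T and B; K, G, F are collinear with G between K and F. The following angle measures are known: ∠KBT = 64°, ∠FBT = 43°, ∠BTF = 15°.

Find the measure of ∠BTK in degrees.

∠BTK = 58°

1. ∠BFT = 122°  [△TBF]
2. ∠BKT = 58°  [cyclic TKBF, opposite ∠K+∠F]
3. ∠BTK = 58°  [△TKB]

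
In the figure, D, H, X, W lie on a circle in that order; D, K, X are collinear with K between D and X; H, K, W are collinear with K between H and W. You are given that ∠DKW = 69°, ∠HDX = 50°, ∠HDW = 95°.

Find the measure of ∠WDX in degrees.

1. ∠HWX = 50°  [same arc HX]
2. ∠HXW = 85°  [cyclic DHXW, opposite ∠D+∠X]
3. ∠WHX = 45°  [△HXW]
4. ∠WDX = 45°  [same arc XW]

∠WDX = 45°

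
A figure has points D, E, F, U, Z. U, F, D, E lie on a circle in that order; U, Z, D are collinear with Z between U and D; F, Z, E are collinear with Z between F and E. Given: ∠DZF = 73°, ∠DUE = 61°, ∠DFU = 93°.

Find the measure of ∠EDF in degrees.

1. ∠EZU = 73°  [vertical angles at Z]
2. ∠DFE = 61°  [same arc DE]
3. ∠DEU = 87°  [cyclic UFDE, opposite ∠F+∠E]
4. ∠DZE = 107°  [linear pair at Z on UD]
5. ∠EDU = 32°  [△UDE]
6. ∠DEF = 41°  [△DZE]
7. ∠EDF = 78°  [△FDE]

∠EDF = 78°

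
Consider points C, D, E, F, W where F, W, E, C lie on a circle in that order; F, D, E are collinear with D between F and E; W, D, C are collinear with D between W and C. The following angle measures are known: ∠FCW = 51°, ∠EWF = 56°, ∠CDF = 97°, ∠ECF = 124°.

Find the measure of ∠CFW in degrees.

∠CFW = 105°

1. ∠CFE = 32°  [△FDC]
2. ∠CEF = 24°  [△FEC]
3. ∠CWF = 24°  [same arc FC]
4. ∠CFW = 105°  [△FWC]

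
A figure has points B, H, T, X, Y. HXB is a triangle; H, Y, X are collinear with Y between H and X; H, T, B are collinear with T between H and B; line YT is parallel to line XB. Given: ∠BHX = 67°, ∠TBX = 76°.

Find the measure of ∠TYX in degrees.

1. ∠HBX = 76°  [T on ray BH]
2. ∠BXH = 37°  [△HXB]
3. ∠HYT = 37°  [YT∥XB, corresponding at Y]
4. ∠TYX = 143°  [linear pair at Y on HX]

∠TYX = 143°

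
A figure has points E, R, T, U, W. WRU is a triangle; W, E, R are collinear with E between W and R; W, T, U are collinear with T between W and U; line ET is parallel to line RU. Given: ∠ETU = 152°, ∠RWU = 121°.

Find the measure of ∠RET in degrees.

1. ∠ETW = 28°  [linear pair at T on WU]
2. ∠EWT = 121°  [E on WR, T on WU]
3. ∠TEW = 31°  [△WET]
4. ∠RET = 149°  [linear pair at E on WR]

∠RET = 149°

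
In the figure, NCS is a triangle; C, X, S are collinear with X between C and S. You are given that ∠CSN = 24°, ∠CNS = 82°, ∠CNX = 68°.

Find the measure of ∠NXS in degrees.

1. ∠NCS = 74°  [△NCS]
2. ∠NCX = 74°  [X on ray CS]
3. ∠CXN = 38°  [△NCX]
4. ∠NXS = 142°  [linear pair at X on CS]

∠NXS = 142°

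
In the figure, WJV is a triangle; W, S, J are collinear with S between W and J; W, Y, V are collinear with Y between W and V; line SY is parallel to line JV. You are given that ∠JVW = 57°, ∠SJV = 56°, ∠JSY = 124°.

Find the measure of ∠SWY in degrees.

1. ∠SYW = 57°  [SY∥JV, corresponding at Y]
2. ∠WSY = 56°  [linear pair at S on WJ]
3. ∠SWY = 67°  [△WSY]

∠SWY = 67°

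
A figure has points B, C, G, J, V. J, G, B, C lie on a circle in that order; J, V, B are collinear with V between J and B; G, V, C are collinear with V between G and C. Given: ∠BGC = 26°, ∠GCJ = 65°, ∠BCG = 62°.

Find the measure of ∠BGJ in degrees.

∠BGJ = 53°

1. ∠GBJ = 65°  [same arc JG]
2. ∠BJG = 62°  [same arc GB]
3. ∠BGJ = 53°  [△JGB]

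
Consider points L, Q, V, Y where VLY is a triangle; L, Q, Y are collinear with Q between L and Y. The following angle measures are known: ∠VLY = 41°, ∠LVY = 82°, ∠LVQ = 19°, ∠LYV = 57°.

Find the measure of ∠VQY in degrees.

∠VQY = 60°

1. ∠QLV = 41°  [Q on ray LY]
2. ∠LQV = 120°  [△VLQ]
3. ∠VQY = 60°  [linear pair at Q on LY]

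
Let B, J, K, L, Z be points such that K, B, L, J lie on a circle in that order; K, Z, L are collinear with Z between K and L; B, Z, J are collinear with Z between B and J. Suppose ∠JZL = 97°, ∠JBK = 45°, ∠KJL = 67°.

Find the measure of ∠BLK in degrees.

∠BLK = 29°

1. ∠BZK = 97°  [vertical angles at Z]
2. ∠BKL = 38°  [△KZB]
3. ∠KBL = 113°  [cyclic KBLJ, opposite ∠B+∠J]
4. ∠BLK = 29°  [△KBL]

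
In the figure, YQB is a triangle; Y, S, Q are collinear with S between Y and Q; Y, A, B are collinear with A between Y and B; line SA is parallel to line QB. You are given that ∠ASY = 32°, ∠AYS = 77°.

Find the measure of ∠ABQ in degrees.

∠ABQ = 71°

1. ∠SAY = 71°  [△YSA]
2. ∠BAS = 109°  [linear pair at A on YB]
3. ∠ABQ = 71°  [SA∥QB, co-interior at B–A]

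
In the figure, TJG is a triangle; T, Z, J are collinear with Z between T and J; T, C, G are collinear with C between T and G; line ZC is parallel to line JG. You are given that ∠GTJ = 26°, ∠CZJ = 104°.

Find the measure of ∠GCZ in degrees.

∠GCZ = 102°

1. ∠CTZ = 26°  [Z on TJ, C on TG]
2. ∠CZT = 76°  [linear pair at Z on TJ]
3. ∠TCZ = 78°  [△TZC]
4. ∠GCZ = 102°  [linear pair at C on TG]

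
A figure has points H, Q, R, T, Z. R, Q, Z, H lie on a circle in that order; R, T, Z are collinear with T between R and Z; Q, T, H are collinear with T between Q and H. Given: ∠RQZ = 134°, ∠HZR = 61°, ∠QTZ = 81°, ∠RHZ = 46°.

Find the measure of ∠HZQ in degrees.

1. ∠HQR = 61°  [same arc RH]
2. ∠HRZ = 73°  [△RZH]
3. ∠QTR = 99°  [linear pair at T on RZ]
4. ∠QRZ = 20°  [△RTQ]
5. ∠HQZ = 73°  [same arc ZH]
6. ∠QHZ = 20°  [same arc QZ]
7. ∠HZQ = 87°  [△QZH]

∠HZQ = 87°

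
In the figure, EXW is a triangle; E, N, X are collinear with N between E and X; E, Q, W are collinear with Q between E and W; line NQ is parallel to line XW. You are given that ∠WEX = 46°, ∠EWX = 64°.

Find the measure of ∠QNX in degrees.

1. ∠EXW = 70°  [△EXW]
2. ∠ENQ = 70°  [NQ∥XW, corresponding at N]
3. ∠QNX = 110°  [linear pair at N on EX]

∠QNX = 110°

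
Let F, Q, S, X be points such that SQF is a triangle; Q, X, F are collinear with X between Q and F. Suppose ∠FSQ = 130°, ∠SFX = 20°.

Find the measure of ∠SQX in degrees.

1. ∠QFS = 20°  [X on ray FQ]
2. ∠FQS = 30°  [△SQF]
3. ∠SQX = 30°  [X on ray QF]

∠SQX = 30°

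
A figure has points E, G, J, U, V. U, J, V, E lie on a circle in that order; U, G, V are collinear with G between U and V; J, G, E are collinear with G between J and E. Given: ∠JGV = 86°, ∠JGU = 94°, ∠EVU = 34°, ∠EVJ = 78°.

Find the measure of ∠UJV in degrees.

1. ∠EGV = 94°  [vertical angles at G]
2. ∠EJU = 34°  [same arc UE]
3. ∠JEV = 52°  [△VGE]
4. ∠EJV = 50°  [△JVE]
5. ∠JUV = 52°  [△UGJ]
6. ∠JVU = 44°  [△JGV]
7. ∠UJV = 84°  [△UJV]

∠UJV = 84°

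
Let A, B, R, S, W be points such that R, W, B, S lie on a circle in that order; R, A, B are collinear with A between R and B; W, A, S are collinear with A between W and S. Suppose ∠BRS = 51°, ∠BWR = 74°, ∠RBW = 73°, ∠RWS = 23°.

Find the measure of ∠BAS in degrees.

1. ∠BRW = 33°  [△RWB]
2. ∠RBS = 23°  [same arc RS]
3. ∠BSW = 33°  [same arc WB]
4. ∠BAS = 124°  [△BAS]

∠BAS = 124°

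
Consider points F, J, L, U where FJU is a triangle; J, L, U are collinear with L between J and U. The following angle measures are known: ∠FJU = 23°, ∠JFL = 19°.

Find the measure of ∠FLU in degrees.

1. ∠FJL = 23°  [L on ray JU]
2. ∠FLJ = 138°  [△FJL]
3. ∠FLU = 42°  [linear pair at L on JU]

∠FLU = 42°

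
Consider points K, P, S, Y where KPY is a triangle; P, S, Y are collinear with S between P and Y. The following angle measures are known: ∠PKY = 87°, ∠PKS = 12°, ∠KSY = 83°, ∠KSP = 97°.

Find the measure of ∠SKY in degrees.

1. ∠KPS = 71°  [△KPS]
2. ∠KPY = 71°  [S on ray PY]
3. ∠KYP = 22°  [△KPY]
4. ∠KYS = 22°  [S on ray YP]
5. ∠SKY = 75°  [△KSY]

∠SKY = 75°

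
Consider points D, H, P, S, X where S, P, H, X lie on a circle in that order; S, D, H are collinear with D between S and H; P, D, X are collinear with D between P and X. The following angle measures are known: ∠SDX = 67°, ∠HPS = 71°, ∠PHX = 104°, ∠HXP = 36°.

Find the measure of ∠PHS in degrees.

1. ∠HDP = 67°  [vertical angles at D]
2. ∠HPX = 40°  [△PHX]
3. ∠PHS = 73°  [△PDH]

∠PHS = 73°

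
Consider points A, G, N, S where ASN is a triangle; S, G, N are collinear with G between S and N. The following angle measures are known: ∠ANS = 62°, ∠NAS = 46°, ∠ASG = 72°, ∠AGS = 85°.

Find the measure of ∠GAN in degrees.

∠GAN = 23°

1. ∠ANG = 62°  [G on ray NS]
2. ∠AGN = 95°  [linear pair at G on SN]
3. ∠GAN = 23°  [△AGN]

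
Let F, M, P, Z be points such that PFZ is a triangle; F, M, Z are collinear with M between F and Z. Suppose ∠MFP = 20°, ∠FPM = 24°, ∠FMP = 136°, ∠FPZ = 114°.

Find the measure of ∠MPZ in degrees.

∠MPZ = 90°

1. ∠PFZ = 20°  [M on ray FZ]
2. ∠PMZ = 44°  [linear pair at M on FZ]
3. ∠FZP = 46°  [△PFZ]
4. ∠MZP = 46°  [M on ray ZF]
5. ∠MPZ = 90°  [△PMZ]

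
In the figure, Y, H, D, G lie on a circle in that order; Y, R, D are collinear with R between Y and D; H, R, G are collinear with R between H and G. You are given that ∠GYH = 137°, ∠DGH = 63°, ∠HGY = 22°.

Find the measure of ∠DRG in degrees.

∠DRG = 96°

1. ∠GHY = 21°  [△YHG]
2. ∠GDY = 21°  [same arc YG]
3. ∠DRG = 96°  [△DRG]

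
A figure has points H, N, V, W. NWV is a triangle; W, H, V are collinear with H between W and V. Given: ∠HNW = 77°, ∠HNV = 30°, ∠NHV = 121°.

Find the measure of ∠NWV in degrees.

1. ∠NHW = 59°  [linear pair at H on WV]
2. ∠HWN = 44°  [△NWH]
3. ∠NWV = 44°  [H on ray WV]

∠NWV = 44°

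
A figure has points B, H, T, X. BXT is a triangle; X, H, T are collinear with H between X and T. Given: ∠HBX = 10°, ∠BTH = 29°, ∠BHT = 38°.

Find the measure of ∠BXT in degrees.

1. ∠BHX = 142°  [linear pair at H on XT]
2. ∠BXH = 28°  [△BXH]
3. ∠BXT = 28°  [H on ray XT]

∠BXT = 28°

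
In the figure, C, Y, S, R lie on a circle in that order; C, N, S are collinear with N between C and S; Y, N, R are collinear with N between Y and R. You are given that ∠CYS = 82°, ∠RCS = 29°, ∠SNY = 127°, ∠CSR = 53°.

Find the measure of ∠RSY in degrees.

∠RSY = 77°

1. ∠CNR = 127°  [vertical angles at N]
2. ∠CYR = 53°  [same arc CR]
3. ∠CRY = 24°  [△CNR]
4. ∠RCY = 103°  [△CYR]
5. ∠RSY = 77°  [cyclic CYSR, opposite ∠C+∠S]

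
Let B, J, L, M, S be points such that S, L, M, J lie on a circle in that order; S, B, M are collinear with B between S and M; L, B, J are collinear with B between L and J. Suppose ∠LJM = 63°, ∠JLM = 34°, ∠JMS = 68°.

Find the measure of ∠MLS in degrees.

1. ∠JSM = 34°  [same arc MJ]
2. ∠MJS = 78°  [△SMJ]
3. ∠MLS = 102°  [cyclic SLMJ, opposite ∠L+∠J]

∠MLS = 102°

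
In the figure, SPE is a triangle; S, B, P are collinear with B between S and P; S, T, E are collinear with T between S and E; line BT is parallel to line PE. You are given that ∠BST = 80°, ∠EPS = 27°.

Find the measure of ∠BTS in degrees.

1. ∠ESP = 80°  [B on SP, T on SE]
2. ∠PES = 73°  [△SPE]
3. ∠BTS = 73°  [BT∥PE, corresponding at T]

∠BTS = 73°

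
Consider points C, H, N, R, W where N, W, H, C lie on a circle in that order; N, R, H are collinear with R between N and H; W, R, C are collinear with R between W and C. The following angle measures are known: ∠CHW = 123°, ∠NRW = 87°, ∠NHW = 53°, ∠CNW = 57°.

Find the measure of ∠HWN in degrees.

1. ∠NCW = 53°  [same arc NW]
2. ∠CWN = 70°  [△NWC]
3. ∠HNW = 23°  [△NRW]
4. ∠HWN = 104°  [△NWH]

∠HWN = 104°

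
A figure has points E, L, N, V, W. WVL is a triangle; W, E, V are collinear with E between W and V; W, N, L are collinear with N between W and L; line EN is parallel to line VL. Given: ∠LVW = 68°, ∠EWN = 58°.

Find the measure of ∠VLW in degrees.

1. ∠NEW = 68°  [EN∥VL, corresponding at E]
2. ∠ENW = 54°  [△WEN]
3. ∠VLW = 54°  [EN∥VL, corresponding at N]

∠VLW = 54°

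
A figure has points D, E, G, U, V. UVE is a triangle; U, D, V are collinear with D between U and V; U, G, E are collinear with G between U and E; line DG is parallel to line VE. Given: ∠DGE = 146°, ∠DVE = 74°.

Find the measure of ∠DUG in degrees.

1. ∠DGU = 34°  [linear pair at G on UE]
2. ∠EVU = 74°  [D on ray VU]
3. ∠UEV = 34°  [DG∥VE, corresponding at G]
4. ∠EUV = 72°  [△UVE]
5. ∠DUG = 72°  [D on UV, G on UE]

∠DUG = 72°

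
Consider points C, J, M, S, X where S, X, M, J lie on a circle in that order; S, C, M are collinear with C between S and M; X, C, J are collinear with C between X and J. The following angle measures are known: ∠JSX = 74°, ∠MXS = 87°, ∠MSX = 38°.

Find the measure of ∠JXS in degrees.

∠JXS = 51°

1. ∠SMX = 55°  [△SXM]
2. ∠SJX = 55°  [same arc SX]
3. ∠JXS = 51°  [△SXJ]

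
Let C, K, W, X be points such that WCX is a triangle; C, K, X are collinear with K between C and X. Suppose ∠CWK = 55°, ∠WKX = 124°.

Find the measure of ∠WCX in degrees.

∠WCX = 69°

1. ∠CKW = 56°  [linear pair at K on CX]
2. ∠KCW = 69°  [△WCK]
3. ∠WCX = 69°  [K on ray CX]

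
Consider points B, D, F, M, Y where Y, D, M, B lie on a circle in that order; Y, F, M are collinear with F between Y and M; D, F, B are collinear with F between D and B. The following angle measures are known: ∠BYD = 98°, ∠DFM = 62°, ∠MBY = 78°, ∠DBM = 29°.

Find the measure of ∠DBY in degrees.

1. ∠DFY = 118°  [linear pair at F on YM]
2. ∠DYM = 29°  [same arc DM]
3. ∠BDY = 33°  [△YFD]
4. ∠DBY = 49°  [△YDB]

∠DBY = 49°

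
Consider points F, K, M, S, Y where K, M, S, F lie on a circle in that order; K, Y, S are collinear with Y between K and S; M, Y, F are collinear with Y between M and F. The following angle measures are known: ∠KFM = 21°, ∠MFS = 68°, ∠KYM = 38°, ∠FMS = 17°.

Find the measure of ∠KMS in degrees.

∠KMS = 91°

1. ∠KSM = 21°  [same arc KM]
2. ∠MKS = 68°  [same arc MS]
3. ∠KMS = 91°  [△KMS]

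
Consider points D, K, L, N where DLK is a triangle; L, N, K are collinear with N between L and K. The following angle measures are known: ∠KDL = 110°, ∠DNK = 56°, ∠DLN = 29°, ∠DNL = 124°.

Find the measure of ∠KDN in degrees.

1. ∠DLK = 29°  [N on ray LK]
2. ∠DKL = 41°  [△DLK]
3. ∠DKN = 41°  [N on ray KL]
4. ∠KDN = 83°  [△DNK]

∠KDN = 83°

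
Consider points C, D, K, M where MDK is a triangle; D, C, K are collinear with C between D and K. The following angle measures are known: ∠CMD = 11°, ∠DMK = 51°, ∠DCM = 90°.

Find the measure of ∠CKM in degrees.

1. ∠CDM = 79°  [△MDC]
2. ∠KDM = 79°  [C on ray DK]
3. ∠DKM = 50°  [△MDK]
4. ∠CKM = 50°  [C on ray KD]

∠CKM = 50°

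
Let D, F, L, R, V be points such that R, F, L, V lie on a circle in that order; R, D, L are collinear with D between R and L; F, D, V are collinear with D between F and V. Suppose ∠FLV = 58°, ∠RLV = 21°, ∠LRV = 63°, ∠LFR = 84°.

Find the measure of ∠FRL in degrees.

1. ∠LFV = 63°  [same arc LV]
2. ∠FVL = 59°  [△FLV]
3. ∠FRL = 59°  [same arc FL]

∠FRL = 59°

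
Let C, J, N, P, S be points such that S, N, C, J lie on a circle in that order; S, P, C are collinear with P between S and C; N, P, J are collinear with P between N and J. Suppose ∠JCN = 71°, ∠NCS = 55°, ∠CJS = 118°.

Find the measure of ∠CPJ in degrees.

∠CPJ = 101°

1. ∠JSN = 109°  [cyclic SNCJ, opposite ∠S+∠C]
2. ∠NJS = 55°  [same arc SN]
3. ∠CNS = 62°  [cyclic SNCJ, opposite ∠N+∠J]
4. ∠JNS = 16°  [△SNJ]
5. ∠CSN = 63°  [△SNC]
6. ∠JCS = 16°  [same arc SJ]
7. ∠CJN = 63°  [same arc NC]
8. ∠CPJ = 101°  [△CPJ]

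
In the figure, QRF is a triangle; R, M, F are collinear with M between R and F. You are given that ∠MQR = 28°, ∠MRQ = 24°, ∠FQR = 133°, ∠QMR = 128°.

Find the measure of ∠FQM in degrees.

∠FQM = 105°

1. ∠FRQ = 24°  [M on ray RF]
2. ∠QFR = 23°  [△QRF]
3. ∠FMQ = 52°  [linear pair at M on RF]
4. ∠MFQ = 23°  [M on ray FR]
5. ∠FQM = 105°  [△QMF]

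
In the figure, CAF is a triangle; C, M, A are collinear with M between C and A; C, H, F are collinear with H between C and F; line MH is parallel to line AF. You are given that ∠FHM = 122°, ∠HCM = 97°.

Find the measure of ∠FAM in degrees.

1. ∠CHM = 58°  [linear pair at H on CF]
2. ∠CMH = 25°  [△CMH]
3. ∠AMH = 155°  [linear pair at M on CA]
4. ∠FAM = 25°  [MH∥AF, co-interior at A–M]

∠FAM = 25°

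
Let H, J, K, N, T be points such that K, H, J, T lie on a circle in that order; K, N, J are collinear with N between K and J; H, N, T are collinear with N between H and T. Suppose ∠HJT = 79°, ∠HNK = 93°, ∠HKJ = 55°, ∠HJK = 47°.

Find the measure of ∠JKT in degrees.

∠JKT = 46°

1. ∠JNT = 93°  [vertical angles at N]
2. ∠HTK = 47°  [same arc KH]
3. ∠KNT = 87°  [linear pair at N on KJ]
4. ∠JKT = 46°  [△KNT]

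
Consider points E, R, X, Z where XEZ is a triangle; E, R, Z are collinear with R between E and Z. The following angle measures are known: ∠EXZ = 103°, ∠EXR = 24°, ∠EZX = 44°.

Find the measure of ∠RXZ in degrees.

∠RXZ = 79°

1. ∠XEZ = 33°  [△XEZ]
2. ∠RZX = 44°  [R on ray ZE]
3. ∠REX = 33°  [R on ray EZ]
4. ∠ERX = 123°  [△XER]
5. ∠XRZ = 57°  [linear pair at R on EZ]
6. ∠RXZ = 79°  [△XRZ]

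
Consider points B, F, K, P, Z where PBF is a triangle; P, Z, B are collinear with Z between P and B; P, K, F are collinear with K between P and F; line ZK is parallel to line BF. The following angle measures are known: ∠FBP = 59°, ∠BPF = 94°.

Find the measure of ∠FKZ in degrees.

∠FKZ = 153°

1. ∠BFP = 27°  [△PBF]
2. ∠PKZ = 27°  [ZK∥BF, corresponding at K]
3. ∠FKZ = 153°  [linear pair at K on PF]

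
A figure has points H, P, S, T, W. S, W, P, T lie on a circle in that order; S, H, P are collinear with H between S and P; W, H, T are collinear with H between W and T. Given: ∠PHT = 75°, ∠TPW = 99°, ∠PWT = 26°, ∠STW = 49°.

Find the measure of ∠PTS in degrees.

1. ∠PTW = 55°  [△WPT]
2. ∠PST = 26°  [same arc PT]
3. ∠SPT = 50°  [△PHT]
4. ∠PTS = 104°  [△SPT]

∠PTS = 104°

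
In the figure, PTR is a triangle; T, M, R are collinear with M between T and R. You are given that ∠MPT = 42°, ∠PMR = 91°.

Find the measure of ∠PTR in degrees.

∠PTR = 49°

1. ∠PMT = 89°  [linear pair at M on TR]
2. ∠MTP = 49°  [△PTM]
3. ∠PTR = 49°  [M on ray TR]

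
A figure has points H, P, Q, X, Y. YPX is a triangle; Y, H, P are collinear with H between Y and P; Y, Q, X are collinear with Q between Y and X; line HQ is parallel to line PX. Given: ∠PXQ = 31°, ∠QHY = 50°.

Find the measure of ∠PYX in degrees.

1. ∠PXY = 31°  [Q on ray XY]
2. ∠XPY = 50°  [HQ∥PX, corresponding at H]
3. ∠PYX = 99°  [△YPX]

∠PYX = 99°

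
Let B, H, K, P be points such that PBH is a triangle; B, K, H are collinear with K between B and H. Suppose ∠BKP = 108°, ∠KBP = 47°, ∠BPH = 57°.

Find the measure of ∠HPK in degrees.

∠HPK = 32°

1. ∠HKP = 72°  [linear pair at K on BH]
2. ∠HBP = 47°  [K on ray BH]
3. ∠BHP = 76°  [△PBH]
4. ∠KHP = 76°  [K on ray HB]
5. ∠HPK = 32°  [△PKH]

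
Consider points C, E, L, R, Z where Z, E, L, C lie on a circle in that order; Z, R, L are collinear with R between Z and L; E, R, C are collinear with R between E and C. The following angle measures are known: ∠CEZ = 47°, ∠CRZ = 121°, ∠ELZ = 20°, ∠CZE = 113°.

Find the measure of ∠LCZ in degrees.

∠LCZ = 94°

1. ∠CLZ = 47°  [same arc ZC]
2. ∠ECZ = 20°  [△ZEC]
3. ∠CZL = 39°  [△ZRC]
4. ∠LCZ = 94°  [△ZLC]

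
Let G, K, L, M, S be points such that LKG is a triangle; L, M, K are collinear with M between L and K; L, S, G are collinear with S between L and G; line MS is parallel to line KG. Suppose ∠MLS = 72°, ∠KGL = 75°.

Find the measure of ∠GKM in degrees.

1. ∠GLK = 72°  [M on LK, S on LG]
2. ∠GKL = 33°  [△LKG]
3. ∠GKM = 33°  [M on ray KL]

∠GKM = 33°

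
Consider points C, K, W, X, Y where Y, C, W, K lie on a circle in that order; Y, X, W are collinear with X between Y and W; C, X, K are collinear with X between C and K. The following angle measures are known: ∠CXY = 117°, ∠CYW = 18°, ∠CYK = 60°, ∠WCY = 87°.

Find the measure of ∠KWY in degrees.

∠KWY = 45°

1. ∠KXW = 117°  [vertical angles at X]
2. ∠CKW = 18°  [same arc CW]
3. ∠KWY = 45°  [△WXK]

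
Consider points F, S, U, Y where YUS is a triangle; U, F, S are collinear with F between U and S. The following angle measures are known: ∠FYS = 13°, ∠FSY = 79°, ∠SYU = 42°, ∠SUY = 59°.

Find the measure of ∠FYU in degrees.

∠FYU = 29°

1. ∠SFY = 88°  [△YFS]
2. ∠FUY = 59°  [F on ray US]
3. ∠UFY = 92°  [linear pair at F on US]
4. ∠FYU = 29°  [△YUF]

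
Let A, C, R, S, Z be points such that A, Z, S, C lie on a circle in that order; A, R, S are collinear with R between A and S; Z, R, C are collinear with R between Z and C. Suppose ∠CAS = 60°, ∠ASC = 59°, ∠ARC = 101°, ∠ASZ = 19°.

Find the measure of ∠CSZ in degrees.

∠CSZ = 78°

1. ∠ACZ = 19°  [△ARC]
2. ∠AZC = 59°  [same arc AC]
3. ∠CAZ = 102°  [△AZC]
4. ∠CSZ = 78°  [cyclic AZSC, opposite ∠A+∠S]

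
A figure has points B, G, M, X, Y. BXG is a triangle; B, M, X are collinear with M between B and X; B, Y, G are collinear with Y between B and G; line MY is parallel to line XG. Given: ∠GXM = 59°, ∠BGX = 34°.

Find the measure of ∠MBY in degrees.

∠MBY = 87°

1. ∠BXG = 59°  [M on ray XB]
2. ∠GBX = 87°  [△BXG]
3. ∠MBY = 87°  [M on BX, Y on BG]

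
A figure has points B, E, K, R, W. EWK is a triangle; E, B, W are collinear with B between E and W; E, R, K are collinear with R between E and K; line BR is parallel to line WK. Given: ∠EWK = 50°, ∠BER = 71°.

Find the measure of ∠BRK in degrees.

∠BRK = 121°

1. ∠EBR = 50°  [BR∥WK, corresponding at B]
2. ∠BRE = 59°  [△EBR]
3. ∠BRK = 121°  [linear pair at R on EK]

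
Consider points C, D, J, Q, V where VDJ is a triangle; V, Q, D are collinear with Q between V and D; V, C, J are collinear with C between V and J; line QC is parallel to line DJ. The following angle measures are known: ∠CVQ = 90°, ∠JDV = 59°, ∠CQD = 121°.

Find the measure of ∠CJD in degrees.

∠CJD = 31°

1. ∠DVJ = 90°  [Q on VD, C on VJ]
2. ∠DJV = 31°  [△VDJ]
3. ∠CJD = 31°  [C on ray JV]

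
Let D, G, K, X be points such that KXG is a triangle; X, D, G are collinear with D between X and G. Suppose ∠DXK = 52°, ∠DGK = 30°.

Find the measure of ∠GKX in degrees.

1. ∠GXK = 52°  [D on ray XG]
2. ∠KGX = 30°  [D on ray GX]
3. ∠GKX = 98°  [△KXG]

∠GKX = 98°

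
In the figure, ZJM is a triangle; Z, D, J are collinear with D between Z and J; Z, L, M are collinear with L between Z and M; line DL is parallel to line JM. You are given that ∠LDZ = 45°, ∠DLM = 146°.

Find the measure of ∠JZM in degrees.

∠JZM = 101°

1. ∠DLZ = 34°  [linear pair at L on ZM]
2. ∠DZL = 101°  [△ZDL]
3. ∠JZM = 101°  [D on ZJ, L on ZM]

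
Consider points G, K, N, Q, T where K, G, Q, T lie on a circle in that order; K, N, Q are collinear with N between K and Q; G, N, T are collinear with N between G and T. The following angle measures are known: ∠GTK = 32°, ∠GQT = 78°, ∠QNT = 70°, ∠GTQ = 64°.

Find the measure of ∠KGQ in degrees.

1. ∠GQK = 32°  [same arc KG]
2. ∠GKQ = 64°  [same arc GQ]
3. ∠KGQ = 84°  [△KGQ]

∠KGQ = 84°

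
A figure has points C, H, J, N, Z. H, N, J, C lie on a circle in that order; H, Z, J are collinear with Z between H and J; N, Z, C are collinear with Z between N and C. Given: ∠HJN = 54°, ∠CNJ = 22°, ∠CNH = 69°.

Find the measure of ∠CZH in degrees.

∠CZH = 104°

1. ∠HCN = 54°  [same arc HN]
2. ∠CHJ = 22°  [same arc JC]
3. ∠CZH = 104°  [△HZC]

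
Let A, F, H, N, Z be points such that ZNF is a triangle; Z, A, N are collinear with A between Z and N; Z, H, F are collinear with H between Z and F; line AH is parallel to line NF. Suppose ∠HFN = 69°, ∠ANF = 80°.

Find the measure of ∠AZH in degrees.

1. ∠NFZ = 69°  [H on ray FZ]
2. ∠FNZ = 80°  [A on ray NZ]
3. ∠FZN = 31°  [△ZNF]
4. ∠AZH = 31°  [A on ZN, H on ZF]

∠AZH = 31°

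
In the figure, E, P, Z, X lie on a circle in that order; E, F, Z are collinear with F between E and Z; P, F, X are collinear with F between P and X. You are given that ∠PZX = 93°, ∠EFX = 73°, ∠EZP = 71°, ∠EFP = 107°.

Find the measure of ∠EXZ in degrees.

1. ∠PEX = 87°  [cyclic EPZX, opposite ∠E+∠Z]
2. ∠EXP = 71°  [same arc EP]
3. ∠EPX = 22°  [△EPX]
4. ∠XEZ = 36°  [△EFX]
5. ∠EZX = 22°  [same arc EX]
6. ∠EXZ = 122°  [△EZX]

∠EXZ = 122°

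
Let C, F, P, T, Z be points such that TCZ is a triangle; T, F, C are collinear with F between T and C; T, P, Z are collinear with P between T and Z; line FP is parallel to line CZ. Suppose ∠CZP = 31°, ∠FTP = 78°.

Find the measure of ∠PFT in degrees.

∠PFT = 71°

1. ∠CZT = 31°  [P on ray ZT]
2. ∠CTZ = 78°  [F on TC, P on TZ]
3. ∠TCZ = 71°  [△TCZ]
4. ∠PFT = 71°  [FP∥CZ, corresponding at F]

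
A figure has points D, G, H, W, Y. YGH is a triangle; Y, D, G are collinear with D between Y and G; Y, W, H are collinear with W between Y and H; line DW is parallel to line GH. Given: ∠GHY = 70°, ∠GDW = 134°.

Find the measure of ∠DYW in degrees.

1. ∠DWY = 70°  [DW∥GH, corresponding at W]
2. ∠WDY = 46°  [linear pair at D on YG]
3. ∠DYW = 64°  [△YDW]

∠DYW = 64°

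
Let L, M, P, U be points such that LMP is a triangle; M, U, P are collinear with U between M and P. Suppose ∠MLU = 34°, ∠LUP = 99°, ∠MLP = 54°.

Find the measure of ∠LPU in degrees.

∠LPU = 61°

1. ∠LUM = 81°  [linear pair at U on MP]
2. ∠LMU = 65°  [△LMU]
3. ∠LMP = 65°  [U on ray MP]
4. ∠LPM = 61°  [△LMP]
5. ∠LPU = 61°  [U on ray PM]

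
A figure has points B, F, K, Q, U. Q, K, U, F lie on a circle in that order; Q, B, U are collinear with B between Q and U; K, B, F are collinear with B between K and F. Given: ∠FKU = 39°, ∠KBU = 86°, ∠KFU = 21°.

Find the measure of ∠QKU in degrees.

1. ∠KUQ = 55°  [△KBU]
2. ∠KQU = 21°  [same arc KU]
3. ∠QKU = 104°  [△QKU]

∠QKU = 104°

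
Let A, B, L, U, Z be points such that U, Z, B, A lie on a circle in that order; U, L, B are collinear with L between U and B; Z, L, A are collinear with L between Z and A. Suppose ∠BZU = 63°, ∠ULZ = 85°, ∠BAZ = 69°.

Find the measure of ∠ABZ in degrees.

∠ABZ = 74°

1. ∠BAU = 117°  [cyclic UZBA, opposite ∠Z+∠A]
2. ∠ALB = 85°  [vertical angles at L]
3. ∠ABU = 26°  [△BLA]
4. ∠AUB = 37°  [△UBA]
5. ∠AZB = 37°  [same arc BA]
6. ∠ABZ = 74°  [△ZBA]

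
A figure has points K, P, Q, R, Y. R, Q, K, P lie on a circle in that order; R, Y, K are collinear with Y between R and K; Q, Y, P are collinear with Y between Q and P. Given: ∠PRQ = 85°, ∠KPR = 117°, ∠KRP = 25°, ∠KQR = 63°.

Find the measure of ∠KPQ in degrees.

1. ∠PKQ = 95°  [cyclic RQKP, opposite ∠R+∠K]
2. ∠KQP = 25°  [same arc KP]
3. ∠KPQ = 60°  [△QKP]

∠KPQ = 60°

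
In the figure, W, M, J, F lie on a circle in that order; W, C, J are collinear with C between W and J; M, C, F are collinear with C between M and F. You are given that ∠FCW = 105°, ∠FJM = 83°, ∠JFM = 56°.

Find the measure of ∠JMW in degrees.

∠JMW = 90°

1. ∠JCM = 105°  [vertical angles at C]
2. ∠FMJ = 41°  [△MJF]
3. ∠JWM = 56°  [same arc MJ]
4. ∠MJW = 34°  [△MCJ]
5. ∠JMW = 90°  [△WMJ]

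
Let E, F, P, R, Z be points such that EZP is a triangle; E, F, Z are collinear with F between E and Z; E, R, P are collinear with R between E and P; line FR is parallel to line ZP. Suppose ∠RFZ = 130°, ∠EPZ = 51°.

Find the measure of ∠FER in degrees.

∠FER = 79°

1. ∠EFR = 50°  [linear pair at F on EZ]
2. ∠ERF = 51°  [FR∥ZP, corresponding at R]
3. ∠FER = 79°  [△EFR]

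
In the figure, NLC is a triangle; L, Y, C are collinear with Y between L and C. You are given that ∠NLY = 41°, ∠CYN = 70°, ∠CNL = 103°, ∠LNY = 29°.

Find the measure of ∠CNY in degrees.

1. ∠CLN = 41°  [Y on ray LC]
2. ∠LCN = 36°  [△NLC]
3. ∠NCY = 36°  [Y on ray CL]
4. ∠CNY = 74°  [△NYC]

∠CNY = 74°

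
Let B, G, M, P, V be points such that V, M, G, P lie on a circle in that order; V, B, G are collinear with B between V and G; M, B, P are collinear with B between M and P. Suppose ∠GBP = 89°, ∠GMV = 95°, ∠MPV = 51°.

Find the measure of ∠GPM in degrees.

∠GPM = 34°

1. ∠PBV = 91°  [linear pair at B on VG]
2. ∠GPV = 85°  [cyclic VMGP, opposite ∠M+∠P]
3. ∠GVP = 38°  [△VBP]
4. ∠PGV = 57°  [△VGP]
5. ∠GPM = 34°  [△GBP]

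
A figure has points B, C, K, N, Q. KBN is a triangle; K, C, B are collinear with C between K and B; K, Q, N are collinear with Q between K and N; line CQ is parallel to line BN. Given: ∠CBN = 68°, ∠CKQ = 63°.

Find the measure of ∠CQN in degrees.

∠CQN = 131°

1. ∠KBN = 68°  [C on ray BK]
2. ∠BKN = 63°  [C on KB, Q on KN]
3. ∠BNK = 49°  [△KBN]
4. ∠CQK = 49°  [CQ∥BN, corresponding at Q]
5. ∠CQN = 131°  [linear pair at Q on KN]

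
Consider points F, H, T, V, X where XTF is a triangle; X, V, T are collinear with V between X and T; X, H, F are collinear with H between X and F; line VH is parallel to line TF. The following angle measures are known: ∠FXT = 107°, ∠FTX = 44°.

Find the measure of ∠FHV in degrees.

1. ∠TFX = 29°  [△XTF]
2. ∠VHX = 29°  [VH∥TF, corresponding at H]
3. ∠FHV = 151°  [linear pair at H on XF]

∠FHV = 151°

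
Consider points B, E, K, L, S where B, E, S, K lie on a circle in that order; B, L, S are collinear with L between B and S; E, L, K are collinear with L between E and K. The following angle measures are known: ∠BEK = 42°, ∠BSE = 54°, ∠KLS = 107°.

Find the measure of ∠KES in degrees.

∠KES = 53°

1. ∠BKE = 54°  [same arc BE]
2. ∠BLK = 73°  [linear pair at L on BS]
3. ∠KBS = 53°  [△BLK]
4. ∠KES = 53°  [same arc SK]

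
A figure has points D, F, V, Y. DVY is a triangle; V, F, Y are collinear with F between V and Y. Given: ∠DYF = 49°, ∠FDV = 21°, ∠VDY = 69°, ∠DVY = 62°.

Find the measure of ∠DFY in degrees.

1. ∠DVF = 62°  [F on ray VY]
2. ∠DFV = 97°  [△DVF]
3. ∠DFY = 83°  [linear pair at F on VY]

∠DFY = 83°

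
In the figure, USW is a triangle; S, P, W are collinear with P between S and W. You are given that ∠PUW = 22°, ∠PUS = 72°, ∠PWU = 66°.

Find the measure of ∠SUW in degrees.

1. ∠UPW = 92°  [△UPW]
2. ∠SWU = 66°  [P on ray WS]
3. ∠SPU = 88°  [linear pair at P on SW]
4. ∠PSU = 20°  [△USP]
5. ∠USW = 20°  [P on ray SW]
6. ∠SUW = 94°  [△USW]

∠SUW = 94°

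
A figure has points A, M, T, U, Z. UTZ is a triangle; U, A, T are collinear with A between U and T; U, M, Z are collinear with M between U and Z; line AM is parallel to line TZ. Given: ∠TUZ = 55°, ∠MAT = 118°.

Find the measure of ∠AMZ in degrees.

1. ∠AUM = 55°  [A on UT, M on UZ]
2. ∠MAU = 62°  [linear pair at A on UT]
3. ∠AMU = 63°  [△UAM]
4. ∠AMZ = 117°  [linear pair at M on UZ]

∠AMZ = 117°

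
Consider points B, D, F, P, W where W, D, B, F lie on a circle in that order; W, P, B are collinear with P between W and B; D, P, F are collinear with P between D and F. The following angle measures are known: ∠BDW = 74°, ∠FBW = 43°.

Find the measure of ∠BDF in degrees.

∠BDF = 31°

1. ∠BFW = 106°  [cyclic WDBF, opposite ∠D+∠F]
2. ∠BWF = 31°  [△WBF]
3. ∠BDF = 31°  [same arc BF]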